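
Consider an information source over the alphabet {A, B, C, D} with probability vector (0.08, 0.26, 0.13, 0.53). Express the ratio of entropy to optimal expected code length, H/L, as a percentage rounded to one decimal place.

99.1%

Entropy H = −Σ p log₂ p ≈ 1.6649 bits.
Huffman merges: 2/25+13/100→21/100; 21/100+13/50→47/100; 47/100+53/100→1. L = 42/25 ≈ 1.6800.
Efficiency = H/L = 1.6649/1.6800 = 99.1%.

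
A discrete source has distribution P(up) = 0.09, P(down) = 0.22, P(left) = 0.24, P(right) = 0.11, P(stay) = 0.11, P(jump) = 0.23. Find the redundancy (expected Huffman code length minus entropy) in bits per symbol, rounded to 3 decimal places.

0.034 bits

Entropy H = −Σ p log₂ p ≈ 2.4756 bits.
Huffman merges: 9/100+11/100→1/5; 11/100+1/5→31/100; 11/50+23/100→9/20; 6/25+31/100→11/20; 9/20+11/20→1. L = 251/100 ≈ 2.5100.
L − H = 2.5100 − 2.4756 = 0.034 bits.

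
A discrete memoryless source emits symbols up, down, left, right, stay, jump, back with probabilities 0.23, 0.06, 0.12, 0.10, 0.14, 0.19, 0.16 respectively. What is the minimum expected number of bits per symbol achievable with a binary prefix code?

2.74 bits/symbol

Repeatedly combine the two least-probable nodes; the expected code length is the sum of the merged weights.
merge 3/50 + 1/10 → 4/25
merge 3/25 + 7/50 → 13/50
merge 4/25 + 4/25 → 8/25
merge 19/100 + 23/100 → 21/50
merge 13/50 + 8/25 → 29/50
merge 21/50 + 29/50 → 1
L = 4/25 + 13/50 + 8/25 + 21/50 + 29/50 + 1 = 137/50 = 2.74 bits/symbol.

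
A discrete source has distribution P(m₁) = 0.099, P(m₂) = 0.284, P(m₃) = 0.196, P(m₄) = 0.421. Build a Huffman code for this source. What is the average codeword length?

1.874 bits/symbol

Repeatedly combine the two least-probable nodes; the expected code length is the sum of the merged weights.
merge 99/1000 + 49/250 → 59/200
merge 71/250 + 59/200 → 579/1000
merge 421/1000 + 579/1000 → 1
L = 59/200 + 579/1000 + 1 = 937/500 = 1.874 bits/symbol.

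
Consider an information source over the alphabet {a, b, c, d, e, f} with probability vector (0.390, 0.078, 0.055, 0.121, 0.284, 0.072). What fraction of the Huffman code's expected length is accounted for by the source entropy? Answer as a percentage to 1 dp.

97.5%

Entropy H = −Σ p log₂ p ≈ 2.2047 bits.
Huffman merges: 11/200+9/125→127/1000; 39/500+121/1000→199/1000; 127/1000+199/1000→163/500; 71/250+163/500→61/100; 39/100+61/100→1. L = 1131/500 ≈ 2.2620.
Efficiency = H/L = 2.2047/2.2620 = 97.5%.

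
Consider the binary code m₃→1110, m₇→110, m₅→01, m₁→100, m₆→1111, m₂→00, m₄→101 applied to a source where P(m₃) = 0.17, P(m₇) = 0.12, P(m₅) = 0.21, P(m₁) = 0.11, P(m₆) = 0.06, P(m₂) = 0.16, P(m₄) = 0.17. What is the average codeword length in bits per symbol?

2.86 bits/symbol

L̄ = Σ pᵢ·ℓᵢ = 0.17·4 + 0.12·3 + 0.21·2 + 0.11·3 + 0.06·4 + 0.16·2 + 0.17·3 = 2.86 bits/symbol.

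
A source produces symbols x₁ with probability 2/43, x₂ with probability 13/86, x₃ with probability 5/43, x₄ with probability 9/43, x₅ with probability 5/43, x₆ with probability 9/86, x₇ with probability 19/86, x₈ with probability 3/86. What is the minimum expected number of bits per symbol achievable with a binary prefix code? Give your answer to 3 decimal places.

Repeatedly combine the two least-probable nodes; the expected code length is the sum of the merged weights.
merge 3/86 + 2/43 → 7/86
merge 7/86 + 9/86 → 8/43
merge 5/43 + 5/43 → 10/43
merge 13/86 + 8/43 → 29/86
merge 9/43 + 19/86 → 37/86
merge 10/43 + 29/86 → 49/86
merge 37/86 + 49/86 → 1
L = 7/86 + 8/43 + 10/43 + 29/86 + 37/86 + 49/86 + 1 = 122/43 ≈ 2.837 bits/symbol.

2.837 bits/symbol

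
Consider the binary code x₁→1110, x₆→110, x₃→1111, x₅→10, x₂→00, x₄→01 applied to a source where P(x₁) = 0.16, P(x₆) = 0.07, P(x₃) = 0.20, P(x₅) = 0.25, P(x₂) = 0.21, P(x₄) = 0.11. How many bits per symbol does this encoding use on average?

2.79 bits/symbol

L̄ = Σ pᵢ·ℓᵢ = 0.16·4 + 0.07·3 + 0.20·4 + 0.25·2 + 0.21·2 + 0.11·2 = 2.79 bits/symbol.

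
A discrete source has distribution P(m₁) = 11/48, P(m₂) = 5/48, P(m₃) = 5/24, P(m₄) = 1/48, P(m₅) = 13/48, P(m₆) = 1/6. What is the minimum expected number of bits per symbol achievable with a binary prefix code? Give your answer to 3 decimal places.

Repeatedly combine the two least-probable nodes; the expected code length is the sum of the merged weights.
merge 1/48 + 5/48 → 1/8
merge 1/8 + 1/6 → 7/24
merge 5/24 + 11/48 → 7/16
merge 13/48 + 7/24 → 9/16
merge 7/16 + 9/16 → 1
L = 1/8 + 7/24 + 7/16 + 9/16 + 1 = 29/12 ≈ 2.417 bits/symbol.

2.417 bits/symbol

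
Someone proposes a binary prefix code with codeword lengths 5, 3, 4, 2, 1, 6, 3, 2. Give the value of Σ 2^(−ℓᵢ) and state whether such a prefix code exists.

1.359375; no

With common denominator 2^6 = 64: Σ 2^(−ℓᵢ) = 2/64 + 8/64 + 4/64 + 16/64 + 32/64 + 1/64 + 8/64 + 16/64 = 87/64 = 1.359375.
Kraft's inequality requires Σ ≤ 1; here Σ = 1.359375 > 1, so no such prefix code exists.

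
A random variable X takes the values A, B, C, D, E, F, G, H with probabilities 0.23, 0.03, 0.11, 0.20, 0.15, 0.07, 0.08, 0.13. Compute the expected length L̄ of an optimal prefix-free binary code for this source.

2.85 bits/symbol

Repeatedly combine the two least-probable nodes; the expected code length is the sum of the merged weights.
merge 3/100 + 7/100 → 1/10
merge 2/25 + 1/10 → 9/50
merge 11/100 + 13/100 → 6/25
merge 3/20 + 9/50 → 33/100
merge 1/5 + 23/100 → 43/100
merge 6/25 + 33/100 → 57/100
merge 43/100 + 57/100 → 1
L = 1/10 + 9/50 + 6/25 + 33/100 + 43/100 + 57/100 + 1 = 57/20 = 2.85 bits/symbol.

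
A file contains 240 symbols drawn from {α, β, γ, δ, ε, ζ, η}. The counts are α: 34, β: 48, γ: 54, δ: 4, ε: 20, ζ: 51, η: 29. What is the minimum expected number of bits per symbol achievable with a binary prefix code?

Probabilities are the counts divided by 240.
Repeatedly combine the two least-probable nodes; the expected code length is the sum of the merged weights.
merge 1/60 + 1/12 → 1/10
merge 1/10 + 29/240 → 53/240
merge 17/120 + 1/5 → 41/120
merge 17/80 + 53/240 → 13/30
merge 9/40 + 41/120 → 17/30
merge 13/30 + 17/30 → 1
L = 1/10 + 53/240 + 41/120 + 13/30 + 17/30 + 1 = 213/80 = 2.6625 bits/symbol.

2.6625 bits/symbol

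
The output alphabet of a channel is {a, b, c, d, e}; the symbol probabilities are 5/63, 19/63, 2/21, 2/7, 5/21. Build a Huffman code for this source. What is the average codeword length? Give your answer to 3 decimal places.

Repeatedly combine the two least-probable nodes; the expected code length is the sum of the merged weights.
merge 5/63 + 2/21 → 11/63
merge 11/63 + 5/21 → 26/63
merge 2/7 + 19/63 → 37/63
merge 26/63 + 37/63 → 1
L = 11/63 + 26/63 + 37/63 + 1 = 137/63 ≈ 2.175 bits/symbol.

2.175 bits/symbol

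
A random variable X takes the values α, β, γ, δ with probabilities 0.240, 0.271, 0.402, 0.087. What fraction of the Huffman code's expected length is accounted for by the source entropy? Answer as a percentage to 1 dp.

95.6%

Entropy H = −Σ p log₂ p ≈ 1.8396 bits.
Huffman merges: 87/1000+6/25→327/1000; 271/1000+327/1000→299/500; 201/500+299/500→1. L = 77/40 ≈ 1.9250.
Efficiency = H/L = 1.8396/1.9250 = 95.6%.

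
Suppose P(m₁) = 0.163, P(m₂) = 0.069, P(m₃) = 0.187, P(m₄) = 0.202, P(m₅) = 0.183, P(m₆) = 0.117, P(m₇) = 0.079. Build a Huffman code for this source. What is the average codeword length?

2.759 bits/symbol

Repeatedly combine the two least-probable nodes; the expected code length is the sum of the merged weights.
merge 69/1000 + 79/1000 → 37/250
merge 117/1000 + 37/250 → 53/200
merge 163/1000 + 183/1000 → 173/500
merge 187/1000 + 101/500 → 389/1000
merge 53/200 + 173/500 → 611/1000
merge 389/1000 + 611/1000 → 1
L = 37/250 + 53/200 + 173/500 + 389/1000 + 611/1000 + 1 = 2759/1000 = 2.759 bits/symbol.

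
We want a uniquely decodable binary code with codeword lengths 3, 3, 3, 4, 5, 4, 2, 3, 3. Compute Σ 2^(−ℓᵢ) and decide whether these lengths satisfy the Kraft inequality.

With common denominator 2^5 = 32: Σ 2^(−ℓᵢ) = 4/32 + 4/32 + 4/32 + 2/32 + 1/32 + 2/32 + 8/32 + 4/32 + 4/32 = 33/32 = 1.03125.
Kraft's inequality requires Σ ≤ 1; here Σ = 1.03125 > 1, so no such prefix code exists.

1.03125; no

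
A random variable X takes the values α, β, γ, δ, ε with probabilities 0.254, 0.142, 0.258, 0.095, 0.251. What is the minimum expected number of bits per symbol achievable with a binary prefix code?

2.237 bits/symbol

Repeatedly combine the two least-probable nodes; the expected code length is the sum of the merged weights.
merge 19/200 + 71/500 → 237/1000
merge 237/1000 + 251/1000 → 61/125
merge 127/500 + 129/500 → 64/125
merge 61/125 + 64/125 → 1
L = 237/1000 + 61/125 + 64/125 + 1 = 2237/1000 = 2.237 bits/symbol.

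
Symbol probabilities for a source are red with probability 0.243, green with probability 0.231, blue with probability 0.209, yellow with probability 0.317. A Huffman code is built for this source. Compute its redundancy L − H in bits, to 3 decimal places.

Entropy H = −Σ p log₂ p ≈ 1.9817 bits.
Huffman merges: 209/1000+231/1000→11/25; 243/1000+317/1000→14/25; 11/25+14/25→1. L = 2 ≈ 2.0000.
L − H = 2.0000 − 1.9817 = 0.018 bits.

0.018 bits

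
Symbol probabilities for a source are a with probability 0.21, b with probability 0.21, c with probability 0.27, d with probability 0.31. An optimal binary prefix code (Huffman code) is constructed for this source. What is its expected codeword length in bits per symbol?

Repeatedly combine the two least-probable nodes; the expected code length is the sum of the merged weights.
merge 21/100 + 21/100 → 21/50
merge 27/100 + 31/100 → 29/50
merge 21/50 + 29/50 → 1
L = 21/50 + 29/50 + 1 = 2 bits/symbol.

2 bits/symbol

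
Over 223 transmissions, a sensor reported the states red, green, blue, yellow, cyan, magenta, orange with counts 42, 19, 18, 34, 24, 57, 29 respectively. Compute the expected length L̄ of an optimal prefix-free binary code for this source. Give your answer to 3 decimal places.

2.722 bits/symbol

Probabilities are the counts divided by 223.
Repeatedly combine the two least-probable nodes; the expected code length is the sum of the merged weights.
merge 18/223 + 19/223 → 37/223
merge 24/223 + 29/223 → 53/223
merge 34/223 + 37/223 → 71/223
merge 42/223 + 53/223 → 95/223
merge 57/223 + 71/223 → 128/223
merge 95/223 + 128/223 → 1
L = 37/223 + 53/223 + 71/223 + 95/223 + 128/223 + 1 = 607/223 ≈ 2.722 bits/symbol.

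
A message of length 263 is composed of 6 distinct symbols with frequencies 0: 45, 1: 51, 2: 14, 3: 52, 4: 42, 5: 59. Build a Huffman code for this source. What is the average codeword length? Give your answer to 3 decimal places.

Probabilities are the counts divided by 263.
Repeatedly combine the two least-probable nodes; the expected code length is the sum of the merged weights.
merge 14/263 + 42/263 → 56/263
merge 45/263 + 51/263 → 96/263
merge 52/263 + 56/263 → 108/263
merge 59/263 + 96/263 → 155/263
merge 108/263 + 155/263 → 1
L = 56/263 + 96/263 + 108/263 + 155/263 + 1 = 678/263 ≈ 2.578 bits/symbol.

2.578 bits/symbol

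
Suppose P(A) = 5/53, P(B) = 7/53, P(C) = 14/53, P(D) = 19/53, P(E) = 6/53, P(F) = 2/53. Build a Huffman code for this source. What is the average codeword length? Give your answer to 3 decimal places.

Repeatedly combine the two least-probable nodes; the expected code length is the sum of the merged weights.
merge 2/53 + 5/53 → 7/53
merge 6/53 + 7/53 → 13/53
merge 7/53 + 13/53 → 20/53
merge 14/53 + 19/53 → 33/53
merge 20/53 + 33/53 → 1
L = 7/53 + 13/53 + 20/53 + 33/53 + 1 = 126/53 ≈ 2.377 bits/symbol.

2.377 bits/symbol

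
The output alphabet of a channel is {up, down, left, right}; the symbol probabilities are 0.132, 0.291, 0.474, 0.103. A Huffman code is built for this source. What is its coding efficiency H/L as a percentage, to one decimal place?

Entropy H = −Σ p log₂ p ≈ 1.7522 bits.
Huffman merges: 103/1000+33/250→47/200; 47/200+291/1000→263/500; 237/500+263/500→1. L = 1761/1000 ≈ 1.7610.
Efficiency = H/L = 1.7522/1.7610 = 99.5%.

99.5%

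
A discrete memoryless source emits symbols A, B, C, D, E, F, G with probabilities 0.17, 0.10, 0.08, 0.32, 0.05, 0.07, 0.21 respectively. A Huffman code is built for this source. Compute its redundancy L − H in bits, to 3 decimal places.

Entropy H = −Σ p log₂ p ≈ 2.5418 bits.
Huffman merges: 1/20+7/100→3/25; 2/25+1/10→9/50; 3/25+17/100→29/100; 9/50+21/100→39/100; 29/100+8/25→61/100; 39/100+61/100→1. L = 259/100 ≈ 2.5900.
L − H = 2.5900 − 2.5418 = 0.048 bits.

0.048 bits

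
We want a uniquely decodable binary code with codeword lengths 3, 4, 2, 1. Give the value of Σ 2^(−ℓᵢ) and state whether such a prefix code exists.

With common denominator 2^4 = 16: Σ 2^(−ℓᵢ) = 2/16 + 1/16 + 4/16 + 8/16 = 15/16 = 0.9375.
Kraft's inequality requires Σ ≤ 1; here Σ = 0.9375 ≤ 1, so such a prefix code exists.

0.9375; yes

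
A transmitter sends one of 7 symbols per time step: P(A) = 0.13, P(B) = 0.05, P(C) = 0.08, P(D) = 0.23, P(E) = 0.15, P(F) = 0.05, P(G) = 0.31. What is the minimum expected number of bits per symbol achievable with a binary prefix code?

Repeatedly combine the two least-probable nodes; the expected code length is the sum of the merged weights.
merge 1/20 + 1/20 → 1/10
merge 2/25 + 1/10 → 9/50
merge 13/100 + 3/20 → 7/25
merge 9/50 + 23/100 → 41/100
merge 7/25 + 31/100 → 59/100
merge 41/100 + 59/100 → 1
L = 1/10 + 9/50 + 7/25 + 41/100 + 59/100 + 1 = 64/25 = 2.56 bits/symbol.

2.56 bits/symbol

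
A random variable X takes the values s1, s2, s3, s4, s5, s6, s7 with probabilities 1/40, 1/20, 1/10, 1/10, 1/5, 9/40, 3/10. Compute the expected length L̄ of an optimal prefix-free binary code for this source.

2.525 bits/symbol

Repeatedly combine the two least-probable nodes; the expected code length is the sum of the merged weights.
merge 1/40 + 1/20 → 3/40
merge 3/40 + 1/10 → 7/40
merge 1/10 + 7/40 → 11/40
merge 1/5 + 9/40 → 17/40
merge 11/40 + 3/10 → 23/40
merge 17/40 + 23/40 → 1
L = 3/40 + 7/40 + 11/40 + 17/40 + 23/40 + 1 = 101/40 = 2.525 bits/symbol.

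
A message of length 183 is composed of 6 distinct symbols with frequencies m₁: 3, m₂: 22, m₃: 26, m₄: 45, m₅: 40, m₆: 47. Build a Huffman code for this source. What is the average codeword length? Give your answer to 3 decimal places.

Probabilities are the counts divided by 183.
Repeatedly combine the two least-probable nodes; the expected code length is the sum of the merged weights.
merge 1/61 + 22/183 → 25/183
merge 25/183 + 26/183 → 17/61
merge 40/183 + 15/61 → 85/183
merge 47/183 + 17/61 → 98/183
merge 85/183 + 98/183 → 1
L = 25/183 + 17/61 + 85/183 + 98/183 + 1 = 442/183 ≈ 2.415 bits/symbol.

2.415 bits/symbol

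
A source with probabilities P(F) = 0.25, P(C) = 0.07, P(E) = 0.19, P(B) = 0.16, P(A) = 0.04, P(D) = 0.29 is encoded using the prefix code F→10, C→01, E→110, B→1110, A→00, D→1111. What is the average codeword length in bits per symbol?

3.09 bits/symbol

L̄ = Σ pᵢ·ℓᵢ = 0.25·2 + 0.07·2 + 0.19·3 + 0.16·4 + 0.04·2 + 0.29·4 = 3.09 bits/symbol.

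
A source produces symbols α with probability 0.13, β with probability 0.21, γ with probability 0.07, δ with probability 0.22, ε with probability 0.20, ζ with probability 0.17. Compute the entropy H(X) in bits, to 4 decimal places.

H = −Σ pᵢ log₂ pᵢ.
−0.13·log₂(0.13) = 0.3826
−0.21·log₂(0.21) = 0.4728
−0.07·log₂(0.07) = 0.2686
−0.22·log₂(0.22) = 0.4806
−0.20·log₂(0.20) = 0.4644
−0.17·log₂(0.17) = 0.4346
Sum ≈ 2.5036 → 2.5036 bits.

2.5036 bits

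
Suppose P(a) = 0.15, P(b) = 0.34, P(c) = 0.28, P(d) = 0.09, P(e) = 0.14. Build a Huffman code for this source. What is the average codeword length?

2.23 bits/symbol

Repeatedly combine the two least-probable nodes; the expected code length is the sum of the merged weights.
merge 9/100 + 7/50 → 23/100
merge 3/20 + 23/100 → 19/50
merge 7/25 + 17/50 → 31/50
merge 19/50 + 31/50 → 1
L = 23/100 + 19/50 + 31/50 + 1 = 223/100 = 2.23 bits/symbol.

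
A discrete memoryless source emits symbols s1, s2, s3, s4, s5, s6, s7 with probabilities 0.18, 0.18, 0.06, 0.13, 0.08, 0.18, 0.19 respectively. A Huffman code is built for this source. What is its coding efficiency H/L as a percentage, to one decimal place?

97.8%

Entropy H = −Σ p log₂ p ≈ 2.7088 bits.
Huffman merges: 3/50+2/25→7/50; 13/100+7/50→27/100; 9/50+9/50→9/25; 9/50+19/100→37/100; 27/100+9/25→63/100; 37/100+63/100→1. L = 277/100 ≈ 2.7700.
Efficiency = H/L = 2.7088/2.7700 = 97.8%.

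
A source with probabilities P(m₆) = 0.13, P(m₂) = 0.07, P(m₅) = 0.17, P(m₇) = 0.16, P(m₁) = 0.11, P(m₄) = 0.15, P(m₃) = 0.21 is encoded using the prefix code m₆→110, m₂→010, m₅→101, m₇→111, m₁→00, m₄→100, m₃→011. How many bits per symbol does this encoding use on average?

2.89 bits/symbol

L̄ = Σ pᵢ·ℓᵢ = 0.13·3 + 0.07·3 + 0.17·3 + 0.16·3 + 0.11·2 + 0.15·3 + 0.21·3 = 2.89 bits/symbol.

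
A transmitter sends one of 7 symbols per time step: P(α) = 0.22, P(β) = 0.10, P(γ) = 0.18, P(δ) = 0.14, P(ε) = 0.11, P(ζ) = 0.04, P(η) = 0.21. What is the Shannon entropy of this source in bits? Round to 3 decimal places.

2.664 bits

H = −Σ pᵢ log₂ pᵢ.
−0.22·log₂(0.22) = 0.4806
−0.10·log₂(0.10) = 0.3322
−0.18·log₂(0.18) = 0.4453
−0.14·log₂(0.14) = 0.3971
−0.11·log₂(0.11) = 0.3503
−0.04·log₂(0.04) = 0.1858
−0.21·log₂(0.21) = 0.4728
Sum ≈ 2.6640 → 2.664 bits.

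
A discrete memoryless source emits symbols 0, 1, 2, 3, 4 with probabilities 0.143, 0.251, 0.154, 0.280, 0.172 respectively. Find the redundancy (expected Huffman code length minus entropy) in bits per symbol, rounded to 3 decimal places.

Entropy H = −Σ p log₂ p ≈ 2.2685 bits.
Huffman merges: 143/1000+77/500→297/1000; 43/250+251/1000→423/1000; 7/25+297/1000→577/1000; 423/1000+577/1000→1. L = 2297/1000 ≈ 2.2970.
L − H = 2.2970 − 2.2685 = 0.029 bits.

0.029 bits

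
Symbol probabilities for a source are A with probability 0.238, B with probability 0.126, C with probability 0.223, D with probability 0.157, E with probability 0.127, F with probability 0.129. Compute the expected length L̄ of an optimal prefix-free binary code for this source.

Repeatedly combine the two least-probable nodes; the expected code length is the sum of the merged weights.
merge 63/500 + 127/1000 → 253/1000
merge 129/1000 + 157/1000 → 143/500
merge 223/1000 + 119/500 → 461/1000
merge 253/1000 + 143/500 → 539/1000
merge 461/1000 + 539/1000 → 1
L = 253/1000 + 143/500 + 461/1000 + 539/1000 + 1 = 2539/1000 = 2.539 bits/symbol.

2.539 bits/symbol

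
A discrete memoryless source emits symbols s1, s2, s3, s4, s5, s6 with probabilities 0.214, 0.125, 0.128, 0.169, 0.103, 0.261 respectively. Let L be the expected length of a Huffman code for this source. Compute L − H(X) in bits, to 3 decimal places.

0.017 bits

Entropy H = −Σ p log₂ p ≈ 2.5076 bits.
Huffman merges: 103/1000+1/8→57/250; 16/125+169/1000→297/1000; 107/500+57/250→221/500; 261/1000+297/1000→279/500; 221/500+279/500→1. L = 101/40 ≈ 2.5250.
L − H = 2.5250 − 2.5076 = 0.017 bits.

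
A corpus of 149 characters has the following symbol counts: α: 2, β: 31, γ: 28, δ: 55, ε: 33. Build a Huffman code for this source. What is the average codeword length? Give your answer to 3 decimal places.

2.201 bits/symbol

Probabilities are the counts divided by 149.
Repeatedly combine the two least-probable nodes; the expected code length is the sum of the merged weights.
merge 2/149 + 28/149 → 30/149
merge 30/149 + 31/149 → 61/149
merge 33/149 + 55/149 → 88/149
merge 61/149 + 88/149 → 1
L = 30/149 + 61/149 + 88/149 + 1 = 328/149 ≈ 2.201 bits/symbol.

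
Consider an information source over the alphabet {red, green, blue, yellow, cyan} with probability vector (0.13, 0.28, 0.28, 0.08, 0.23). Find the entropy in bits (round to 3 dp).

H = −Σ pᵢ log₂ pᵢ.
−0.13·log₂(0.13) = 0.3826
−0.28·log₂(0.28) = 0.5142
−0.28·log₂(0.28) = 0.5142
−0.08·log₂(0.08) = 0.2915
−0.23·log₂(0.23) = 0.4877
Sum ≈ 2.1903 → 2.190 bits.

2.190 bits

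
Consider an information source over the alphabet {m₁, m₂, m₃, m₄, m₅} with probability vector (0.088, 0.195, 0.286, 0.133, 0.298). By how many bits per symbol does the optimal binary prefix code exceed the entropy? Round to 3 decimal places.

0.028 bits

Entropy H = −Σ p log₂ p ≈ 2.1925 bits.
Huffman merges: 11/125+133/1000→221/1000; 39/200+221/1000→52/125; 143/500+149/500→73/125; 52/125+73/125→1. L = 2221/1000 ≈ 2.2210.
L − H = 2.2210 − 2.1925 = 0.028 bits.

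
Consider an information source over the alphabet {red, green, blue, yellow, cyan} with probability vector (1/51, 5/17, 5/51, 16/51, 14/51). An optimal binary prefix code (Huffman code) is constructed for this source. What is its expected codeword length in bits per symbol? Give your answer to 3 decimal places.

2.118 bits/symbol

Repeatedly combine the two least-probable nodes; the expected code length is the sum of the merged weights.
merge 1/51 + 5/51 → 2/17
merge 2/17 + 14/51 → 20/51
merge 5/17 + 16/51 → 31/51
merge 20/51 + 31/51 → 1
L = 2/17 + 20/51 + 31/51 + 1 = 36/17 ≈ 2.118 bits/symbol.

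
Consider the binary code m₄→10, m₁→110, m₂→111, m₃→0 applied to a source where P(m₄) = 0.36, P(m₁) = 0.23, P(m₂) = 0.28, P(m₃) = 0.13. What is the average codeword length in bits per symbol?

2.38 bits/symbol

L̄ = Σ pᵢ·ℓᵢ = 0.36·2 + 0.23·3 + 0.28·3 + 0.13·1 = 2.38 bits/symbol.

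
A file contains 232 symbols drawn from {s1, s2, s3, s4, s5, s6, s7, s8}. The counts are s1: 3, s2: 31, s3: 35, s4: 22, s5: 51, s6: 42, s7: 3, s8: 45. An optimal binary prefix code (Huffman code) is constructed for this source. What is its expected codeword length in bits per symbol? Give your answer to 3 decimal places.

2.733 bits/symbol

Probabilities are the counts divided by 232.
Repeatedly combine the two least-probable nodes; the expected code length is the sum of the merged weights.
merge 3/232 + 3/232 → 3/116
merge 3/116 + 11/116 → 7/58
merge 7/58 + 31/232 → 59/232
merge 35/232 + 21/116 → 77/232
merge 45/232 + 51/232 → 12/29
merge 59/232 + 77/232 → 17/29
merge 12/29 + 17/29 → 1
L = 3/116 + 7/58 + 59/232 + 77/232 + 12/29 + 17/29 + 1 = 317/116 ≈ 2.733 bits/symbol.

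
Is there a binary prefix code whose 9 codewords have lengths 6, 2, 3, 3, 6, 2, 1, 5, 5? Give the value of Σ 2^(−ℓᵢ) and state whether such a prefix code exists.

1.34375; no

With common denominator 2^6 = 64: Σ 2^(−ℓᵢ) = 1/64 + 16/64 + 8/64 + 8/64 + 1/64 + 16/64 + 32/64 + 2/64 + 2/64 = 86/64 = 1.34375.
Kraft's inequality requires Σ ≤ 1; here Σ = 1.34375 > 1, so no such prefix code exists.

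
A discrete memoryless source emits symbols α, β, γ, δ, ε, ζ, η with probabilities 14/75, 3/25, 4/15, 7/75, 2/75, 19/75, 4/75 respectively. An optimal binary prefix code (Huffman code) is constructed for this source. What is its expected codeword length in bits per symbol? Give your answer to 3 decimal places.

2.547 bits/symbol

Repeatedly combine the two least-probable nodes; the expected code length is the sum of the merged weights.
merge 2/75 + 4/75 → 2/25
merge 2/25 + 7/75 → 13/75
merge 3/25 + 13/75 → 22/75
merge 14/75 + 19/75 → 11/25
merge 4/15 + 22/75 → 14/25
merge 11/25 + 14/25 → 1
L = 2/25 + 13/75 + 22/75 + 11/25 + 14/25 + 1 = 191/75 ≈ 2.547 bits/symbol.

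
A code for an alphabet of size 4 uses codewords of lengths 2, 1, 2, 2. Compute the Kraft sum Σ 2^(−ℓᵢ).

With common denominator 2^2 = 4: Σ 2^(−ℓᵢ) = 1/4 + 2/4 + 1/4 + 1/4 = 5/4 = 1.25.

1.25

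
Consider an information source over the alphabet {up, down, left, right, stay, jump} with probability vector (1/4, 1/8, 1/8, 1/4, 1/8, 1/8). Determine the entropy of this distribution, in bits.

Each probability is a power of 1/2, so log₂(1/p) is an integer.
H = Σ p·log₂(1/p) = 1/4·2 + 1/8·3 + 1/8·3 + 1/4·2 + 1/8·3 + 1/8·3 = 2.5 bits.

2.5 bits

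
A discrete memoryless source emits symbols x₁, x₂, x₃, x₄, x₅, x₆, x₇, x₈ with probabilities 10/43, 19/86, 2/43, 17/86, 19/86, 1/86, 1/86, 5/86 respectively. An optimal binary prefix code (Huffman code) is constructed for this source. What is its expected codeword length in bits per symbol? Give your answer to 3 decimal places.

Repeatedly combine the two least-probable nodes; the expected code length is the sum of the merged weights.
merge 1/86 + 1/86 → 1/43
merge 1/43 + 2/43 → 3/43
merge 5/86 + 3/43 → 11/86
merge 11/86 + 17/86 → 14/43
merge 19/86 + 19/86 → 19/43
merge 10/43 + 14/43 → 24/43
merge 19/43 + 24/43 → 1
L = 1/43 + 3/43 + 11/86 + 14/43 + 19/43 + 24/43 + 1 = 219/86 ≈ 2.547 bits/symbol.

2.547 bits/symbol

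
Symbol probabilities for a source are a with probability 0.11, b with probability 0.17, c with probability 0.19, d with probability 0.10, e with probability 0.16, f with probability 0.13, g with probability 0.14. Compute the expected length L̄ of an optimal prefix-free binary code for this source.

2.81 bits/symbol

Repeatedly combine the two least-probable nodes; the expected code length is the sum of the merged weights.
merge 1/10 + 11/100 → 21/100
merge 13/100 + 7/50 → 27/100
merge 4/25 + 17/100 → 33/100
merge 19/100 + 21/100 → 2/5
merge 27/100 + 33/100 → 3/5
merge 2/5 + 3/5 → 1
L = 21/100 + 27/100 + 33/100 + 2/5 + 3/5 + 1 = 281/100 = 2.81 bits/symbol.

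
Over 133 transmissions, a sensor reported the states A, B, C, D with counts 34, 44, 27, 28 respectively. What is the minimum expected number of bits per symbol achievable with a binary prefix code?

Probabilities are the counts divided by 133.
Repeatedly combine the two least-probable nodes; the expected code length is the sum of the merged weights.
merge 27/133 + 4/19 → 55/133
merge 34/133 + 44/133 → 78/133
merge 55/133 + 78/133 → 1
L = 55/133 + 78/133 + 1 = 2 bits/symbol.

2 bits/symbol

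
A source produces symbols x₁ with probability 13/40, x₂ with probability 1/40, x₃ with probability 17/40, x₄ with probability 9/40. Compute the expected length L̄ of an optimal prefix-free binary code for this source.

1.825 bits/symbol

Repeatedly combine the two least-probable nodes; the expected code length is the sum of the merged weights.
merge 1/40 + 9/40 → 1/4
merge 1/4 + 13/40 → 23/40
merge 17/40 + 23/40 → 1
L = 1/4 + 23/40 + 1 = 73/40 = 1.825 bits/symbol.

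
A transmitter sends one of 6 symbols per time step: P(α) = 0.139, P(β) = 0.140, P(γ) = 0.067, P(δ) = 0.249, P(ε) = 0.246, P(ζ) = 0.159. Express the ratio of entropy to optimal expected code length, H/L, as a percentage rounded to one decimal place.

Entropy H = −Σ p log₂ p ≈ 2.4731 bits.
Huffman merges: 67/1000+139/1000→103/500; 7/50+159/1000→299/1000; 103/500+123/500→113/250; 249/1000+299/1000→137/250; 113/250+137/250→1. L = 501/200 ≈ 2.5050.
Efficiency = H/L = 2.4731/2.5050 = 98.7%.

98.7%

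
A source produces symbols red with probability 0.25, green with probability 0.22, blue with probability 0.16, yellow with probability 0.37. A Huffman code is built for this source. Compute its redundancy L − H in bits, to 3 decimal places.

0.066 bits

Entropy H = −Σ p log₂ p ≈ 1.9343 bits.
Huffman merges: 4/25+11/50→19/50; 1/4+37/100→31/50; 19/50+31/50→1. L = 2 ≈ 2.0000.
L − H = 2.0000 − 1.9343 = 0.066 bits.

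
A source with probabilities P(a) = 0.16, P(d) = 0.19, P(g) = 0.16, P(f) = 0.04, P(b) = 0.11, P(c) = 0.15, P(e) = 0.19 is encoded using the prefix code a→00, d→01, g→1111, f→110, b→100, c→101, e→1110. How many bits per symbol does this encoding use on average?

L̄ = Σ pᵢ·ℓᵢ = 0.16·2 + 0.19·2 + 0.16·4 + 0.04·3 + 0.11·3 + 0.15·3 + 0.19·4 = 3 bits/symbol.

3 bits/symbol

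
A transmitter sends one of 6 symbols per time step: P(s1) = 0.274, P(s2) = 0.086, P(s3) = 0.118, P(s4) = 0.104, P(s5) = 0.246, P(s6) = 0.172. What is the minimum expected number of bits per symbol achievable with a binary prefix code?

Repeatedly combine the two least-probable nodes; the expected code length is the sum of the merged weights.
merge 43/500 + 13/125 → 19/100
merge 59/500 + 43/250 → 29/100
merge 19/100 + 123/500 → 109/250
merge 137/500 + 29/100 → 141/250
merge 109/250 + 141/250 → 1
L = 19/100 + 29/100 + 109/250 + 141/250 + 1 = 62/25 = 2.48 bits/symbol.

2.48 bits/symbol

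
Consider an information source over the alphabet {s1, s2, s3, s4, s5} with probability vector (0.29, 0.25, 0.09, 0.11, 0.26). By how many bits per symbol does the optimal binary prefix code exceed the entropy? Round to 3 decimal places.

Entropy H = −Σ p log₂ p ≈ 2.1861 bits.
Huffman merges: 9/100+11/100→1/5; 1/5+1/4→9/20; 13/50+29/100→11/20; 9/20+11/20→1. L = 11/5 ≈ 2.2000.
L − H = 2.2000 − 2.1861 = 0.014 bits.

0.014 bits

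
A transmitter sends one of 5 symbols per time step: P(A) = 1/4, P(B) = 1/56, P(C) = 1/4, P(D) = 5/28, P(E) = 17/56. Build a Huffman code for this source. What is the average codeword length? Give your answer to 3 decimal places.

2.196 bits/symbol

Repeatedly combine the two least-probable nodes; the expected code length is the sum of the merged weights.
merge 1/56 + 5/28 → 11/56
merge 11/56 + 1/4 → 25/56
merge 1/4 + 17/56 → 31/56
merge 25/56 + 31/56 → 1
L = 11/56 + 25/56 + 31/56 + 1 = 123/56 ≈ 2.196 bits/symbol.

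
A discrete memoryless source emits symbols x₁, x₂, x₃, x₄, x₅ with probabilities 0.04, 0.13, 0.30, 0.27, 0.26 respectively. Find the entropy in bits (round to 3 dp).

2.105 bits

H = −Σ pᵢ log₂ pᵢ.
−0.04·log₂(0.04) = 0.1858
−0.13·log₂(0.13) = 0.3826
−0.30·log₂(0.30) = 0.5211
−0.27·log₂(0.27) = 0.5100
−0.26·log₂(0.26) = 0.5053
Sum ≈ 2.1048 → 2.105 bits.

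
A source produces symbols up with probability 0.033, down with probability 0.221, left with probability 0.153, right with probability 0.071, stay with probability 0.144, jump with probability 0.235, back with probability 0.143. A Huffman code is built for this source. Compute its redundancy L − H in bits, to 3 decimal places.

Entropy H = −Σ p log₂ p ≈ 2.6239 bits.
Huffman merges: 33/1000+71/1000→13/125; 13/125+143/1000→247/1000; 18/125+153/1000→297/1000; 221/1000+47/200→57/125; 247/1000+297/1000→68/125; 57/125+68/125→1. L = 331/125 ≈ 2.6480.
L − H = 2.6480 − 2.6239 = 0.024 bits.

0.024 bits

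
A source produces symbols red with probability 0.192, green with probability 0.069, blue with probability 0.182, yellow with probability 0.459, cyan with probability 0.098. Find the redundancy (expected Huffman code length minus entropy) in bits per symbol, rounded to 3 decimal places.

0.042 bits

Entropy H = −Σ p log₂ p ≈ 2.0147 bits.
Huffman merges: 69/1000+49/500→167/1000; 167/1000+91/500→349/1000; 24/125+349/1000→541/1000; 459/1000+541/1000→1. L = 2057/1000 ≈ 2.0570.
L − H = 2.0570 − 2.0147 = 0.042 bits.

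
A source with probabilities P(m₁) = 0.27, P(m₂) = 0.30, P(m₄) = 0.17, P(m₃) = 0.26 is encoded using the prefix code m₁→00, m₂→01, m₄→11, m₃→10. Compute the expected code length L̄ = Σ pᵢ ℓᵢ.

2 bits/symbol

L̄ = Σ pᵢ·ℓᵢ = 0.27·2 + 0.30·2 + 0.17·2 + 0.26·2 = 2 bits/symbol.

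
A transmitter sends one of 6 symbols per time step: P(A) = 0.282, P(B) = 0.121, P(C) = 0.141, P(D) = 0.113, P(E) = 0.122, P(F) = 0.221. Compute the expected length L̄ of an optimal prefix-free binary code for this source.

Repeatedly combine the two least-probable nodes; the expected code length is the sum of the merged weights.
merge 113/1000 + 121/1000 → 117/500
merge 61/500 + 141/1000 → 263/1000
merge 221/1000 + 117/500 → 91/200
merge 263/1000 + 141/500 → 109/200
merge 91/200 + 109/200 → 1
L = 117/500 + 263/1000 + 91/200 + 109/200 + 1 = 2497/1000 = 2.497 bits/symbol.

2.497 bits/symbol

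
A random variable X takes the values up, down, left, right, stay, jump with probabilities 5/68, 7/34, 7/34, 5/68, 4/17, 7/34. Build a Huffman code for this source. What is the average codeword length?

Repeatedly combine the two least-probable nodes; the expected code length is the sum of the merged weights.
merge 5/68 + 5/68 → 5/34
merge 5/34 + 7/34 → 6/17
merge 7/34 + 7/34 → 7/17
merge 4/17 + 6/17 → 10/17
merge 7/17 + 10/17 → 1
L = 5/34 + 6/17 + 7/17 + 10/17 + 1 = 5/2 = 2.5 bits/symbol.

2.5 bits/symbol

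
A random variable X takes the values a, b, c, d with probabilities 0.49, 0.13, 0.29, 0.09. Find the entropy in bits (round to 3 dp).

H = −Σ pᵢ log₂ pᵢ.
−0.49·log₂(0.49) = 0.5043
−0.13·log₂(0.13) = 0.3826
−0.29·log₂(0.29) = 0.5179
−0.09·log₂(0.09) = 0.3127
Sum ≈ 1.7175 → 1.717 bits.

1.717 bits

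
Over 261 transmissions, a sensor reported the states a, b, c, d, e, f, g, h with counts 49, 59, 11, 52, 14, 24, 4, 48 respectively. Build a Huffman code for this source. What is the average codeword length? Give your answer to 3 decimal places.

Probabilities are the counts divided by 261.
Repeatedly combine the two least-probable nodes; the expected code length is the sum of the merged weights.
merge 4/261 + 11/261 → 5/87
merge 14/261 + 5/87 → 1/9
merge 8/87 + 1/9 → 53/261
merge 16/87 + 49/261 → 97/261
merge 52/261 + 53/261 → 35/87
merge 59/261 + 97/261 → 52/87
merge 35/87 + 52/87 → 1
L = 5/87 + 1/9 + 53/261 + 97/261 + 35/87 + 52/87 + 1 = 716/261 ≈ 2.743 bits/symbol.

2.743 bits/symbol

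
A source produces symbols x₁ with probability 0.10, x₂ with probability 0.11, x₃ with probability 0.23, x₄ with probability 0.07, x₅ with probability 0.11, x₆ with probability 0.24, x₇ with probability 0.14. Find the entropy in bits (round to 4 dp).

H = −Σ pᵢ log₂ pᵢ.
−0.10·log₂(0.10) = 0.3322
−0.11·log₂(0.11) = 0.3503
−0.23·log₂(0.23) = 0.4877
−0.07·log₂(0.07) = 0.2686
−0.11·log₂(0.11) = 0.3503
−0.24·log₂(0.24) = 0.4941
−0.14·log₂(0.14) = 0.3971
Sum ≈ 2.6802 → 2.6802 bits.

2.6802 bits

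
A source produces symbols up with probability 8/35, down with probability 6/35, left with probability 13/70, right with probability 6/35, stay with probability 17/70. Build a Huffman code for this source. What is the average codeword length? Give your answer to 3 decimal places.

Repeatedly combine the two least-probable nodes; the expected code length is the sum of the merged weights.
merge 6/35 + 6/35 → 12/35
merge 13/70 + 8/35 → 29/70
merge 17/70 + 12/35 → 41/70
merge 29/70 + 41/70 → 1
L = 12/35 + 29/70 + 41/70 + 1 = 82/35 ≈ 2.343 bits/symbol.

2.343 bits/symbol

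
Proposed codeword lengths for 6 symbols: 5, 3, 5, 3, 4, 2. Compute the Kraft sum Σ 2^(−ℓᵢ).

0.625

With common denominator 2^5 = 32: Σ 2^(−ℓᵢ) = 1/32 + 4/32 + 1/32 + 4/32 + 2/32 + 8/32 = 20/32 = 0.625.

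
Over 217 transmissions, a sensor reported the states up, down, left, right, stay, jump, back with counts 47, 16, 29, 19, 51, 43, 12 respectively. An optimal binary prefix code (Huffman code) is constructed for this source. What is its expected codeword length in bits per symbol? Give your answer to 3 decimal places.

2.677 bits/symbol

Probabilities are the counts divided by 217.
Repeatedly combine the two least-probable nodes; the expected code length is the sum of the merged weights.
merge 12/217 + 16/217 → 4/31
merge 19/217 + 4/31 → 47/217
merge 29/217 + 43/217 → 72/217
merge 47/217 + 47/217 → 94/217
merge 51/217 + 72/217 → 123/217
merge 94/217 + 123/217 → 1
L = 4/31 + 47/217 + 72/217 + 94/217 + 123/217 + 1 = 83/31 ≈ 2.677 bits/symbol.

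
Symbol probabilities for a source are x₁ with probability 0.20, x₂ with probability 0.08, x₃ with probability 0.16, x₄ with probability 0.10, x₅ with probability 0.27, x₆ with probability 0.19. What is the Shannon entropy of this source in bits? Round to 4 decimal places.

H = −Σ pᵢ log₂ pᵢ.
−0.20·log₂(0.20) = 0.4644
−0.08·log₂(0.08) = 0.2915
−0.16·log₂(0.16) = 0.4230
−0.10·log₂(0.10) = 0.3322
−0.27·log₂(0.27) = 0.5100
−0.19·log₂(0.19) = 0.4552
Sum ≈ 2.4764 → 2.4764 bits.

2.4764 bits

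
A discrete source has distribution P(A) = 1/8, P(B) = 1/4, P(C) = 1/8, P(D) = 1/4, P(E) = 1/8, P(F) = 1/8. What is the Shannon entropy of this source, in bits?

2.5 bits

Each probability is a power of 1/2, so log₂(1/p) is an integer.
H = Σ p·log₂(1/p) = 1/8·3 + 1/4·2 + 1/8·3 + 1/4·2 + 1/8·3 + 1/8·3 = 2.5 bits.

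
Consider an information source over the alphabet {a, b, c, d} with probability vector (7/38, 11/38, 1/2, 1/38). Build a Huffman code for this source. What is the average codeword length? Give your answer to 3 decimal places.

1.711 bits/symbol

Repeatedly combine the two least-probable nodes; the expected code length is the sum of the merged weights.
merge 1/38 + 7/38 → 4/19
merge 4/19 + 11/38 → 1/2
merge 1/2 + 1/2 → 1
L = 4/19 + 1/2 + 1 = 65/38 ≈ 1.711 bits/symbol.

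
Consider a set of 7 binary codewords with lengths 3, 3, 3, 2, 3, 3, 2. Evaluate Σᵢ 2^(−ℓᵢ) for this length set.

With common denominator 2^3 = 8: Σ 2^(−ℓᵢ) = 1/8 + 1/8 + 1/8 + 2/8 + 1/8 + 1/8 + 2/8 = 9/8 = 1.125.

1.125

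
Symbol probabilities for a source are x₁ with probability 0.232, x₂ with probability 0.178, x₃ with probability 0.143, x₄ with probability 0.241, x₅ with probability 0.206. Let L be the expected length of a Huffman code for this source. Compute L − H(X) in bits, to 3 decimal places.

Entropy H = −Σ p log₂ p ≈ 2.2978 bits.
Huffman merges: 143/1000+89/500→321/1000; 103/500+29/125→219/500; 241/1000+321/1000→281/500; 219/500+281/500→1. L = 2321/1000 ≈ 2.3210.
L − H = 2.3210 − 2.2978 = 0.023 bits.

0.023 bits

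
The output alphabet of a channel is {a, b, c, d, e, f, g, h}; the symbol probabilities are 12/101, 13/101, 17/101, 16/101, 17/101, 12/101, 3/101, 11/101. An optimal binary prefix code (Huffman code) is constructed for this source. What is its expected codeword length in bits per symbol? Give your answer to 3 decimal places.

Repeatedly combine the two least-probable nodes; the expected code length is the sum of the merged weights.
merge 3/101 + 11/101 → 14/101
merge 12/101 + 12/101 → 24/101
merge 13/101 + 14/101 → 27/101
merge 16/101 + 17/101 → 33/101
merge 17/101 + 24/101 → 41/101
merge 27/101 + 33/101 → 60/101
merge 41/101 + 60/101 → 1
L = 14/101 + 24/101 + 27/101 + 33/101 + 41/101 + 60/101 + 1 = 300/101 ≈ 2.970 bits/symbol.

2.970 bits/symbol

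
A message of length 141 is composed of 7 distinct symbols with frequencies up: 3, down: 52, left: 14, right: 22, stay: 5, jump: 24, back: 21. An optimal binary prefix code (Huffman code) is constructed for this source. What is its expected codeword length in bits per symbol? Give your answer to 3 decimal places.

Probabilities are the counts divided by 141.
Repeatedly combine the two least-probable nodes; the expected code length is the sum of the merged weights.
merge 1/47 + 5/141 → 8/141
merge 8/141 + 14/141 → 22/141
merge 7/47 + 22/141 → 43/141
merge 22/141 + 8/47 → 46/141
merge 43/141 + 46/141 → 89/141
merge 52/141 + 89/141 → 1
L = 8/141 + 22/141 + 43/141 + 46/141 + 89/141 + 1 = 349/141 ≈ 2.475 bits/symbol.

2.475 bits/symbol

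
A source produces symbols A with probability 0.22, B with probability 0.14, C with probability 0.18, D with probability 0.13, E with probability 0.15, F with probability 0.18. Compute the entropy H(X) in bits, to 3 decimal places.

H = −Σ pᵢ log₂ pᵢ.
−0.22·log₂(0.22) = 0.4806
−0.14·log₂(0.14) = 0.3971
−0.18·log₂(0.18) = 0.4453
−0.13·log₂(0.13) = 0.3826
−0.15·log₂(0.15) = 0.4105
−0.18·log₂(0.18) = 0.4453
Sum ≈ 2.5615 → 2.561 bits.

2.561 bits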